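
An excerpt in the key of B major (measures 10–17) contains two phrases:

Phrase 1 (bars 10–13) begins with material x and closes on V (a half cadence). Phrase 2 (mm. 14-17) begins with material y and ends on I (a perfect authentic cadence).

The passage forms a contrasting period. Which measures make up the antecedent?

measures 10–13

The phrase ending with the weaker cadence (half cadence) is the antecedent; the one ending more conclusively (perfect authentic cadence) is the consequent. The antecedent is measures 10–13.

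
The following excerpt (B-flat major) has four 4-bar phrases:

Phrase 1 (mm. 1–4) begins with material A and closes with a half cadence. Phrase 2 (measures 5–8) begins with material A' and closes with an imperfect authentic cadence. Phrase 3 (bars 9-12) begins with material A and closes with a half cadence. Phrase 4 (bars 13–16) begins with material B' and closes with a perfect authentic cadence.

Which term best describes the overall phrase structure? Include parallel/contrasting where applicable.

parallel double period

Four phrases in two halves: the first half (mm. 1–8) ends with an imperfect authentic cadence, the second (mm. 9–16) with a perfect authentic cadence — a large antecedent–consequent pair, i.e. a double period.
Phrase 3 begins with the same material as phrase 1, making it parallel.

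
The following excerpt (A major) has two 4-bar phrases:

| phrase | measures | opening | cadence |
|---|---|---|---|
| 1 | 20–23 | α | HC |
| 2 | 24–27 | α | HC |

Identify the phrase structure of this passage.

Both phrases have the same opening (α) and the same cadence (half cadence): the second is a restatement, not a consequent, so this is a repeated phrase rather than a period.

repeated phrase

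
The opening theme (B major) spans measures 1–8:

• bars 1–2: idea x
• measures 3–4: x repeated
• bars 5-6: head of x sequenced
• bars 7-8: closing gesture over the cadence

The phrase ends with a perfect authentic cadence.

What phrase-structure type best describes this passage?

sentence

Basic idea (bars 1–2) + its repetition (bars 3-4) form the presentation; fragmentation and cadence (measures 5–8) form the continuation — the 8-bar whole is a sentence.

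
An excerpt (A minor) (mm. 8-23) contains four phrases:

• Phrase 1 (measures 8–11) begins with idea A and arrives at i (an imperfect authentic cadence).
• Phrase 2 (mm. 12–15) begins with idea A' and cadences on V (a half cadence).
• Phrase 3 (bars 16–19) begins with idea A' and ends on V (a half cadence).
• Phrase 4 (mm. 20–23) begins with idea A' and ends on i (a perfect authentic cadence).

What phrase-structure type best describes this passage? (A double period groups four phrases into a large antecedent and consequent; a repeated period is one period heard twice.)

Four phrases in two halves: the first half (measures 8–15) ends with a half cadence, the second (bars 16-23) with a perfect authentic cadence — a large antecedent–consequent pair, i.e. a double period.
Phrase 3 begins with the same material as phrase 1, making it parallel.

parallel double period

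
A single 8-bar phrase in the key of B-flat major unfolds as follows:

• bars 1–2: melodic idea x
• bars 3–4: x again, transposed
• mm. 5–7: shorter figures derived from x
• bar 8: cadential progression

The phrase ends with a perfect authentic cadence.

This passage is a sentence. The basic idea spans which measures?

The presentation of a sentence is the basic idea (measures 1–2) plus its repetition (measures 3-4); the basic idea is therefore mm. 1-2.

measures 1–2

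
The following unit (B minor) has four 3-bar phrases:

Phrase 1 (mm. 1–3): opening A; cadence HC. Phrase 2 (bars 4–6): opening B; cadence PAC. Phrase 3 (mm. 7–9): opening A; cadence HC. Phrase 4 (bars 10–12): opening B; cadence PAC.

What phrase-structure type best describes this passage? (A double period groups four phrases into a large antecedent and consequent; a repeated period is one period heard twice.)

repeated period

The cadence pattern HC–PAC–HC–PAC is weak–strong twice, and phrases 3–4 restate phrases 1–2: a period heard twice, not a double period (which would end weakly at phrase 2).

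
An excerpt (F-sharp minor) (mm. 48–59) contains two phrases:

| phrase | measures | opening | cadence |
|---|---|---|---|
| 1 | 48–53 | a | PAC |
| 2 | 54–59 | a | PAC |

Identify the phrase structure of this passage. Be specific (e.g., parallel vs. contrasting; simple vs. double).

repeated phrase

Both phrases have the same opening (a) and the same cadence (perfect authentic cadence): the second is a restatement, not a consequent, so this is a repeated phrase rather than a period.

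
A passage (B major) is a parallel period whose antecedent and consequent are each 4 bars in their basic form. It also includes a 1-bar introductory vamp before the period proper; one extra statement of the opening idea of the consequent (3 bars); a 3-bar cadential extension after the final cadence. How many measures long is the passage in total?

15 measures

Basic parallel period: 4 + 4 = 8 bars.
8 (basic form) + 1 (introduction) + 3 (extra statement) + 3 (cadential extension) = 15.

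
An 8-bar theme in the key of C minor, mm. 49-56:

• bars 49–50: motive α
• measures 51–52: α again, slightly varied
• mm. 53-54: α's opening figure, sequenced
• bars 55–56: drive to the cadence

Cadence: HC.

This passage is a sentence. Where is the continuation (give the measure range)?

measures 53–56

After the presentation (measures 49–52), the continuation covers the fragmentation through the cadence: mm. 53–56.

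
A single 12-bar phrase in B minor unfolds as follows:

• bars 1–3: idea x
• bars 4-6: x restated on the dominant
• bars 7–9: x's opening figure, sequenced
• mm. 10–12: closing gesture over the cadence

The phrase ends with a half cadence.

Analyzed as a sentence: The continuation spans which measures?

After the presentation (mm. 1-6), the continuation covers the fragmentation through the cadence: bars 7–12.

measures 7–12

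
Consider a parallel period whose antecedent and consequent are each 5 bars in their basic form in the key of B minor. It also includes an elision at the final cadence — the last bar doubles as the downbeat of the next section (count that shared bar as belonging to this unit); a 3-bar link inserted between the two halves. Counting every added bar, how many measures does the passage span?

13 measures

Basic parallel period: 5 + 5 = 10 bars.
10 (basic form) + 3 (link) = 13.
The elision shares a bar with the next section but does not change this unit's count.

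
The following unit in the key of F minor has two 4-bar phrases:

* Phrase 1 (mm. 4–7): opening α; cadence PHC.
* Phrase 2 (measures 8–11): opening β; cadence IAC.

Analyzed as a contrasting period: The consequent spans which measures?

measures 8–11

The antecedent is the phrase ending with the weaker cadence (Phrygian half cadence, phrase 1) and the consequent the one ending more conclusively (imperfect authentic cadence, phrase 2); the consequent is bars 8–11.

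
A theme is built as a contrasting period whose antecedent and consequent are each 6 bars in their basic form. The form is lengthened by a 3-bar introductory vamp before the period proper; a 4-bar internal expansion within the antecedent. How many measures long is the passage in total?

19 measures

Basic contrasting period: 6 + 6 = 12 bars.
12 (basic form) + 3 (introduction) + 4 (internal expansion) = 19.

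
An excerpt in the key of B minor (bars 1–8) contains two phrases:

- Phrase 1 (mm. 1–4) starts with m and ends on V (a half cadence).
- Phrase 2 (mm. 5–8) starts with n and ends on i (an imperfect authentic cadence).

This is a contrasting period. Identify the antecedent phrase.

phrase 1

The phrase ending with the weaker cadence (half cadence) is the antecedent; the one ending more conclusively (imperfect authentic cadence) is the consequent. The antecedent is phrase 1.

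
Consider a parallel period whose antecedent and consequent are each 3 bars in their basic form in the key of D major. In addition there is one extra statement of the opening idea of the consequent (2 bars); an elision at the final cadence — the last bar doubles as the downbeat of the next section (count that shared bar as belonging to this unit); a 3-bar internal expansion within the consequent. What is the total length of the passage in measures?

11 measures

Basic parallel period: 3 + 3 = 6 bars.
6 (basic form) + 2 (extra statement) + 3 (internal expansion) = 11.
The elision shares a bar with the next section but does not change this unit's count.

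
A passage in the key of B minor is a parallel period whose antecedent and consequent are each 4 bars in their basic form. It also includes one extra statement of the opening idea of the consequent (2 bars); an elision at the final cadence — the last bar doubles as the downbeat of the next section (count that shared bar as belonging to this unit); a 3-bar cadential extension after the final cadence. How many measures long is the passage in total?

Basic parallel period: 4 + 4 = 8 bars.
8 (basic form) + 2 (extra statement) + 3 (cadential extension) = 13.
The elision shares a bar with the next section but does not change this unit's count.

13 measures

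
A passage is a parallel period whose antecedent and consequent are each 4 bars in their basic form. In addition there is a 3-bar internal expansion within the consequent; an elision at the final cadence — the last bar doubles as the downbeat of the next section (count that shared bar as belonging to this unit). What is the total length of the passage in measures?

Basic parallel period: 4 + 4 = 8 bars.
8 (basic form) + 3 (internal expansion) = 11.
The elision shares a bar with the next section but does not change this unit's count.

11 measures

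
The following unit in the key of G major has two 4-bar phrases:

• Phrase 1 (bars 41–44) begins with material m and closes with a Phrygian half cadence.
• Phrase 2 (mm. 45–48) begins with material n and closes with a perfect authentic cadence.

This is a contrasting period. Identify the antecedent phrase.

phrase 1

The phrase ending with the weaker cadence (Phrygian half cadence) is the antecedent; the one ending more conclusively (perfect authentic cadence) is the consequent. The antecedent is phrase 1.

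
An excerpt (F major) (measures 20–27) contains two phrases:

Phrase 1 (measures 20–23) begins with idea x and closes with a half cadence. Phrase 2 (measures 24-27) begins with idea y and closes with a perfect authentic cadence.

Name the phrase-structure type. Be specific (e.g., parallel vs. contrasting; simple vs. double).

contrasting period

Phrase 1 ends with a half cadence (weaker) and phrase 2 with a perfect authentic cadence (stronger): antecedent + consequent = a period.
The two phrases open with different material (x / y), so the period is contrasting.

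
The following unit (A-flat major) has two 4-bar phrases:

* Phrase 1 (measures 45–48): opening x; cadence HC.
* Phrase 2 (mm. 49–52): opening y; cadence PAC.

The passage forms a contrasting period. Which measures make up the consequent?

measures 49–52

The phrase ending with the weaker cadence (half cadence) is the antecedent; the one ending more conclusively (perfect authentic cadence) is the consequent. The consequent is measures 49–52.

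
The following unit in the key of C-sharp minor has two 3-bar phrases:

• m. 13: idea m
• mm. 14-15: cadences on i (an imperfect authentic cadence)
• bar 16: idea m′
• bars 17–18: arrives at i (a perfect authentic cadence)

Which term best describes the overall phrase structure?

Phrase 1 ends with an imperfect authentic cadence (weaker) and phrase 2 with a perfect authentic cadence (stronger): antecedent + consequent = a period.
The two phrases open with the same material (m / m′), so the period is parallel.

parallel period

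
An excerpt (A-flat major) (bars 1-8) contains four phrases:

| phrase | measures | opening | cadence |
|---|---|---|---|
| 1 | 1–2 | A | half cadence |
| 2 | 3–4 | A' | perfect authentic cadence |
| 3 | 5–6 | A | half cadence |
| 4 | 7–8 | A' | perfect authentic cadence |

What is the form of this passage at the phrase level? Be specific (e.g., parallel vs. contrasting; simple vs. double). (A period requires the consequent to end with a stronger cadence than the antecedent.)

The cadence pattern HC–PAC–HC–PAC is weak–strong twice, and phrases 3–4 restate phrases 1–2: a period heard twice, not a double period (which would end weakly at phrase 2).

repeated period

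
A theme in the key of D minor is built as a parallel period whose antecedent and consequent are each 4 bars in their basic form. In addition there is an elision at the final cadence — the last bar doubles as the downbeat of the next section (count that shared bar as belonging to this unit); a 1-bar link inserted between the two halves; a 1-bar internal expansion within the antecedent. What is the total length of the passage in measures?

10 measures

Basic parallel period: 4 + 4 = 8 bars.
8 (basic form) + 1 (link) + 1 (internal expansion) = 10.
The elision shares a bar with the next section but does not change this unit's count.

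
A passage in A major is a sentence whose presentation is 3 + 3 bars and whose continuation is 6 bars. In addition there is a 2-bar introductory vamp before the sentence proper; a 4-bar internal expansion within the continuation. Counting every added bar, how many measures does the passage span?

18 measures

Basic sentence: 3 + 3 + 6 = 12 bars.
12 (basic form) + 2 (introduction) + 4 (internal expansion) = 18.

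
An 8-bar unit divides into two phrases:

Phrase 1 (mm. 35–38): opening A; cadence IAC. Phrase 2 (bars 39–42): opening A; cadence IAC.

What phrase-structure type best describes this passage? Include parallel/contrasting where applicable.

repeated phrase

Both phrases have the same opening (A) and the same cadence (imperfect authentic cadence): the second is a restatement, not a consequent, so this is a repeated phrase rather than a period.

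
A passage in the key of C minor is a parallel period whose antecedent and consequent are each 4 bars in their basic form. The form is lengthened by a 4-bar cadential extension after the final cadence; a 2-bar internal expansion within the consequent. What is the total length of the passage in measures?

14 measures

Basic parallel period: 4 + 4 = 8 bars.
8 (basic form) + 4 (cadential extension) + 2 (internal expansion) = 14.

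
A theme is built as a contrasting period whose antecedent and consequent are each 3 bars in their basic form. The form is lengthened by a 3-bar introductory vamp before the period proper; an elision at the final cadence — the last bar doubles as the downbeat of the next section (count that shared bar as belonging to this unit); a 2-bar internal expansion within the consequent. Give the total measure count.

11 measures

Basic contrasting period: 3 + 3 = 6 bars.
6 (basic form) + 3 (introduction) + 2 (internal expansion) = 11.
The elision shares a bar with the next section but does not change this unit's count.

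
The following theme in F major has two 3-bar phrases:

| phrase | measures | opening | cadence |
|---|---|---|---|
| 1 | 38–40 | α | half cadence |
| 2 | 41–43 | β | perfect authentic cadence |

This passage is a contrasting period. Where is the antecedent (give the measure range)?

measures 38–40

The antecedent is the phrase ending with the weaker cadence (half cadence, phrase 1) and the consequent the one ending more conclusively (perfect authentic cadence, phrase 2); the antecedent is mm. 38–40.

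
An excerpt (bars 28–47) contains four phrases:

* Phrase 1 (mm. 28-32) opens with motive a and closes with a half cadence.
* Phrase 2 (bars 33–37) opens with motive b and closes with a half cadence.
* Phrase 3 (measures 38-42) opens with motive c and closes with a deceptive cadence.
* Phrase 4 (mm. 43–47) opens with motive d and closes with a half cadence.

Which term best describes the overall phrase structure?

phrase group

Phrase 4 ends with a half cadence, no stronger than phrase 2's half cadence, so the four phrases do not form a double period; nor do phrases 3–4 duplicate 1–2, so it is not a repeated period. With no phrase reaching a conclusive cadence, the passage is a phrase group.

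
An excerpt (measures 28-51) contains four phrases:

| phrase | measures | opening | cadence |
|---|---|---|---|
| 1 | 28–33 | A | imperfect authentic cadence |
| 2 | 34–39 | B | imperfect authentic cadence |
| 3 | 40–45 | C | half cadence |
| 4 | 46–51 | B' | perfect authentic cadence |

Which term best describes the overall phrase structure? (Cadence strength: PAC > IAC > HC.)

contrasting double period

Four phrases in two halves: the first half (bars 28–39) ends with an imperfect authentic cadence, the second (mm. 40–51) with a perfect authentic cadence — a large antecedent–consequent pair, i.e. a double period.
Phrase 3 begins with different material from phrase 1, making it contrasting.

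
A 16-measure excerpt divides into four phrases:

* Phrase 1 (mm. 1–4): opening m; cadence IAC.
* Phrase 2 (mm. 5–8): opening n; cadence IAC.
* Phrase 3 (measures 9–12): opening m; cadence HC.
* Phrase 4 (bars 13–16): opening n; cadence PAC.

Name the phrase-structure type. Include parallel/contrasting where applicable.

parallel double period

Four phrases in two halves: the first half (bars 1-8) ends with an imperfect authentic cadence, the second (mm. 9–16) with a perfect authentic cadence — a large antecedent–consequent pair, i.e. a double period.
Phrase 3 begins with the same material as phrase 1, making it parallel.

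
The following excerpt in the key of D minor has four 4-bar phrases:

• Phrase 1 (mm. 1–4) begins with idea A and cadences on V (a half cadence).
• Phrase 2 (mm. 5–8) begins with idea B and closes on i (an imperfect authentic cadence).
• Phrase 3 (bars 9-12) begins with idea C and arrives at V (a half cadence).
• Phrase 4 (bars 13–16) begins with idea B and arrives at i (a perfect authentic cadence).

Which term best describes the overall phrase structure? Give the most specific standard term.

contrasting double period

Four phrases in two halves: the first half (mm. 1-8) ends with an imperfect authentic cadence, the second (mm. 9-16) with a perfect authentic cadence — a large antecedent–consequent pair, i.e. a double period.
Phrase 3 begins with different material from phrase 1, making it contrasting.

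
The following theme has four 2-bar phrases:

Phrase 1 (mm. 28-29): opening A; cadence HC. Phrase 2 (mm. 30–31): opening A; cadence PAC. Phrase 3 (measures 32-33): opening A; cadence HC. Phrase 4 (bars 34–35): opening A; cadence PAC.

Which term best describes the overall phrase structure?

repeated period

The cadence pattern HC–PAC–HC–PAC is weak–strong twice, and phrases 3–4 restate phrases 1–2: a period heard twice, not a double period (which would end weakly at phrase 2).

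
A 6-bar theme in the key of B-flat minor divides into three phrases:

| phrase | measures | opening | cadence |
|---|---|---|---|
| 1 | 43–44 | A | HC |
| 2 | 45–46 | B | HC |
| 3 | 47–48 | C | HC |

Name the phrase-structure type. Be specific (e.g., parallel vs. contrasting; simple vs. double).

The final phrase closes with a half cadence, which is not stronger than the preceding half cadence; the 3 phrases lack an overall antecedent–consequent design and so form a phrase group.

phrase group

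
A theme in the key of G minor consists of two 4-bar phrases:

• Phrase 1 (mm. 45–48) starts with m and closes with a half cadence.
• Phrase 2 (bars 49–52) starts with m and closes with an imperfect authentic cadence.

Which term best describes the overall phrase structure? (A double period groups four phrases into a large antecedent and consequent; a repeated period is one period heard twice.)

parallel period

Phrase 1 ends with a half cadence (weaker) and phrase 2 with an imperfect authentic cadence (stronger): antecedent + consequent = a period.
The two phrases open with the same material (m / m), so the period is parallel.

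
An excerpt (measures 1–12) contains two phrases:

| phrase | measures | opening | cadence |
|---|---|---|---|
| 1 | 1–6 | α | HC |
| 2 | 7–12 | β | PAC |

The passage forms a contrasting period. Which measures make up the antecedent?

measures 1–6

The antecedent is the phrase ending with the weaker cadence (half cadence, phrase 1) and the consequent the one ending more conclusively (perfect authentic cadence, phrase 2); the antecedent is mm. 1–6.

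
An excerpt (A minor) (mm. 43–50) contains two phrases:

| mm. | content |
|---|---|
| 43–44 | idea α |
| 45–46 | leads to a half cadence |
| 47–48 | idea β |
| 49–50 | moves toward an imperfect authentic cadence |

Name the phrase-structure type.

contrasting period

Phrase 1 ends with a half cadence (weaker) and phrase 2 with an imperfect authentic cadence (stronger): antecedent + consequent = a period.
The two phrases open with different material (α / β), so the period is contrasting.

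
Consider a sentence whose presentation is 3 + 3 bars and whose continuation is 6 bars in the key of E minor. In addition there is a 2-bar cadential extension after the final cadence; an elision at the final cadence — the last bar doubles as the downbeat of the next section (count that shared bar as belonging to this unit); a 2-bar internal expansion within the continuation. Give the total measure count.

Basic sentence: 3 + 3 + 6 = 12 bars.
12 (basic form) + 2 (cadential extension) + 2 (internal expansion) = 16.
The elision shares a bar with the next section but does not change this unit's count.

16 measures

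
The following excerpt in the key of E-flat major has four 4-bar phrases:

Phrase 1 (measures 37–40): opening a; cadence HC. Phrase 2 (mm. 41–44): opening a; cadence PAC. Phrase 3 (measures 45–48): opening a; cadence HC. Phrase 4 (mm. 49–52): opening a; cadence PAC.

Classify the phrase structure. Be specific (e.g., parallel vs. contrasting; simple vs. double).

The cadence pattern HC–PAC–HC–PAC is weak–strong twice, and phrases 3–4 restate phrases 1–2: a period heard twice, not a double period (which would end weakly at phrase 2).

repeated period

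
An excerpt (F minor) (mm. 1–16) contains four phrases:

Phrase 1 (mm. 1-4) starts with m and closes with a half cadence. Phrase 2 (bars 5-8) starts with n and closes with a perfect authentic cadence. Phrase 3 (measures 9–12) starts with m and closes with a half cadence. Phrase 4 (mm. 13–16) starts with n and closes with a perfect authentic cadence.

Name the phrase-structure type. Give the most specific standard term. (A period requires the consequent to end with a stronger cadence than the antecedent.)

repeated period

The cadence pattern HC–PAC–HC–PAC is weak–strong twice, and phrases 3–4 restate phrases 1–2: a period heard twice, not a double period (which would end weakly at phrase 2).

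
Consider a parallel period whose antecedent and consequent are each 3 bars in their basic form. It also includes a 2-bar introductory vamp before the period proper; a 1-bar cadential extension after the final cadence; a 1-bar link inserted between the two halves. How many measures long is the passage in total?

10 measures

Basic parallel period: 3 + 3 = 6 bars.
6 (basic form) + 2 (introduction) + 1 (cadential extension) + 1 (link) = 10.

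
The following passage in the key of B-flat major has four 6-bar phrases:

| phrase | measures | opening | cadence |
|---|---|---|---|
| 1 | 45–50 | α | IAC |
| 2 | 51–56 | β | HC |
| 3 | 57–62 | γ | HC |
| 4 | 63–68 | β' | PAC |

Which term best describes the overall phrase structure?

contrasting double period

Four phrases in two halves: the first half (bars 45–56) ends with a half cadence, the second (mm. 57–68) with a perfect authentic cadence — a large antecedent–consequent pair, i.e. a double period.
Phrase 3 begins with different material from phrase 1, making it contrasting.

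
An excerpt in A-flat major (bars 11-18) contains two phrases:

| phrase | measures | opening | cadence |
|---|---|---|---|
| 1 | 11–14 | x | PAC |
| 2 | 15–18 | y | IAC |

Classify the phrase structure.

phrase group

The second phrase closes with an imperfect authentic cadence, which is not stronger than the first phrase's perfect authentic cadence; without a weak→strong cadential pair there is no antecedent–consequent relationship, so this is a phrase group rather than a period.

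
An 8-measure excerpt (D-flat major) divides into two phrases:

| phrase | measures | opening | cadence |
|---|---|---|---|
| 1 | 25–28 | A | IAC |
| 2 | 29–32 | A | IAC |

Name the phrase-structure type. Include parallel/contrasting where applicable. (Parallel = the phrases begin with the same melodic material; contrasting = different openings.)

repeated phrase

Both phrases have the same opening (A) and the same cadence (imperfect authentic cadence): the second is a restatement, not a consequent, so this is a repeated phrase rather than a period.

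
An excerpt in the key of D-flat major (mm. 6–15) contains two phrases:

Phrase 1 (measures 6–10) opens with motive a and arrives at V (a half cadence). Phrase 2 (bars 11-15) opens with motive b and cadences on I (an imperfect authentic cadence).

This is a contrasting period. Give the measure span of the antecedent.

The phrase ending with the weaker cadence (half cadence) is the antecedent; the one ending more conclusively (imperfect authentic cadence) is the consequent. The antecedent is measures 6–10.

measures 6–10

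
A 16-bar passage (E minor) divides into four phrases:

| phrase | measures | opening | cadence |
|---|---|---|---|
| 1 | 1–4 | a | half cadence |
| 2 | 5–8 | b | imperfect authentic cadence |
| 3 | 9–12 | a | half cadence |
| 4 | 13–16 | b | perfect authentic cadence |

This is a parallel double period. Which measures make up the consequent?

measures 9–16

In a double period the first pair of phrases (ending imperfect authentic cadence) is the large antecedent and the second pair (ending perfect authentic cadence) is the large consequent; the consequent is measures 9–16.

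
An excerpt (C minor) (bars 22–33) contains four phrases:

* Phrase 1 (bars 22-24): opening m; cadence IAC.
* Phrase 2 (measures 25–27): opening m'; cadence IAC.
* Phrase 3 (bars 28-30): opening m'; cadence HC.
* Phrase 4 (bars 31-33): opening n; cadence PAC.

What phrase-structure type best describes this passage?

Four phrases in two halves: the first half (measures 22–27) ends with an imperfect authentic cadence, the second (measures 28–33) with a perfect authentic cadence — a large antecedent–consequent pair, i.e. a double period.
Phrase 3 begins with the same material as phrase 1, making it parallel.

parallel double period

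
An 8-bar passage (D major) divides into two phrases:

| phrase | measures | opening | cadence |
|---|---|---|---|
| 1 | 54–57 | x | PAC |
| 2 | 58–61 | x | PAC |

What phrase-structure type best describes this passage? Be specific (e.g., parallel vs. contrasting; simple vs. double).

Both phrases have the same opening (x) and the same cadence (perfect authentic cadence): the second is a restatement, not a consequent, so this is a repeated phrase rather than a period.

repeated phrase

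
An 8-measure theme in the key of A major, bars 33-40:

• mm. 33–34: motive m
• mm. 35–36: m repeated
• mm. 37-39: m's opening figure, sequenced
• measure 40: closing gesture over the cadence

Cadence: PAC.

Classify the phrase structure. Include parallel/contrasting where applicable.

sentence

Basic idea (mm. 33–34) + its repetition (mm. 35-36) form the presentation; fragmentation and cadence (bars 37-40) form the continuation — the 8-bar whole is a sentence.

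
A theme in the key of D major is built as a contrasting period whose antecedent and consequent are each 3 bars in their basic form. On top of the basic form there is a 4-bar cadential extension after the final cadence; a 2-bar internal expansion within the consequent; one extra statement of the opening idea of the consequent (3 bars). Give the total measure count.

Basic contrasting period: 3 + 3 = 6 bars.
6 (basic form) + 4 (cadential extension) + 2 (internal expansion) + 3 (extra statement) = 15.

15 measures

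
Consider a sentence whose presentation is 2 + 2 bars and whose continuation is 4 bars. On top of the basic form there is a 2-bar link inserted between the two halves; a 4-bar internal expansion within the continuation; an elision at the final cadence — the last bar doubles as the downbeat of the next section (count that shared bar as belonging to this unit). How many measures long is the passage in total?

14 measures

Basic sentence: 2 + 2 + 4 = 8 bars.
8 (basic form) + 2 (link) + 4 (internal expansion) = 14.
The elision shares a bar with the next section but does not change this unit's count.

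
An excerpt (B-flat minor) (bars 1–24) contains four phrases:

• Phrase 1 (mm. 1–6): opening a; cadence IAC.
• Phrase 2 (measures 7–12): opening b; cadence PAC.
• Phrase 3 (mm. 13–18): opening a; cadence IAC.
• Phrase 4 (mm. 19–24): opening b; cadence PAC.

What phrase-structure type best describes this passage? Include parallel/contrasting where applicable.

repeated period

The cadence pattern IAC–PAC–IAC–PAC is weak–strong twice, and phrases 3–4 restate phrases 1–2: a period heard twice, not a double period (which would end weakly at phrase 2).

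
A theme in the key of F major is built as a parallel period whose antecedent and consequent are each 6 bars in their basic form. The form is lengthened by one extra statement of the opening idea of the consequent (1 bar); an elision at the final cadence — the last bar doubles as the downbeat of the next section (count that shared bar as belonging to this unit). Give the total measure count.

13 measures

Basic parallel period: 6 + 6 = 12 bars.
12 (basic form) + 1 (extra statement) = 13.
The elision shares a bar with the next section but does not change this unit's count.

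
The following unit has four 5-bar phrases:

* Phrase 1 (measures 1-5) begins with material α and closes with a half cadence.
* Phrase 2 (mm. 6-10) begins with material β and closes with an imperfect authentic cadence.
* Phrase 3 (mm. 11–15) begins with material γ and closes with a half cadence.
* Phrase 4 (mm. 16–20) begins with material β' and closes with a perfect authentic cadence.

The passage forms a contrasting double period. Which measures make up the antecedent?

measures 1–10

In a double period the first pair of phrases (ending imperfect authentic cadence) is the large antecedent and the second pair (ending perfect authentic cadence) is the large consequent; the antecedent is measures 1–10.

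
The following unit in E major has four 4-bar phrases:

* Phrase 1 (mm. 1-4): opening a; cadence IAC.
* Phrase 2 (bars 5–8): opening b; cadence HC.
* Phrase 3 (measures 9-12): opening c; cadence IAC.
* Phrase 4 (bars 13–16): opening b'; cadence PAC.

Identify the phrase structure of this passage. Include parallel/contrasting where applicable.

contrasting double period

Four phrases in two halves: the first half (measures 1–8) ends with a half cadence, the second (mm. 9–16) with a perfect authentic cadence — a large antecedent–consequent pair, i.e. a double period.
Phrase 3 begins with different material from phrase 1, making it contrasting.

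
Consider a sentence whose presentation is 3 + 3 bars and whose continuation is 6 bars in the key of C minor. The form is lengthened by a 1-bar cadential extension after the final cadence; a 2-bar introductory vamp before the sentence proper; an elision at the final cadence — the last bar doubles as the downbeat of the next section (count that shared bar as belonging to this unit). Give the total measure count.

Basic sentence: 3 + 3 + 6 = 12 bars.
12 (basic form) + 1 (cadential extension) + 2 (introduction) = 15.
The elision shares a bar with the next section but does not change this unit's count.

15 measures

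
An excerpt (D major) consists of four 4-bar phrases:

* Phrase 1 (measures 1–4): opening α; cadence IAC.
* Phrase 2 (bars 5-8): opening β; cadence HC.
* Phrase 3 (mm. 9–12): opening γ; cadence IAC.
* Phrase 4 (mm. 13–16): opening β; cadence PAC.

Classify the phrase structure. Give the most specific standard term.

Four phrases in two halves: the first half (mm. 1-8) ends with a half cadence, the second (mm. 9–16) with a perfect authentic cadence — a large antecedent–consequent pair, i.e. a double period.
Phrase 3 begins with different material from phrase 1, making it contrasting.

contrasting double period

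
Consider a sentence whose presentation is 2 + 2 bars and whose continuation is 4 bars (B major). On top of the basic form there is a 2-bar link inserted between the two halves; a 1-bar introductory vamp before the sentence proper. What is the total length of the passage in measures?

Basic sentence: 2 + 2 + 4 = 8 bars.
8 (basic form) + 2 (link) + 1 (introduction) = 11.

11 measures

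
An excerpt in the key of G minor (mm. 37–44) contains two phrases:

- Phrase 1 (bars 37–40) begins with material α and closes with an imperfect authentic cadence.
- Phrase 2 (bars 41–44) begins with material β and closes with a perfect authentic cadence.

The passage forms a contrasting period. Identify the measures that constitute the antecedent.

measures 37–40

The antecedent is the phrase ending with the weaker cadence (imperfect authentic cadence, phrase 1) and the consequent the one ending more conclusively (perfect authentic cadence, phrase 2); the antecedent is measures 37–40.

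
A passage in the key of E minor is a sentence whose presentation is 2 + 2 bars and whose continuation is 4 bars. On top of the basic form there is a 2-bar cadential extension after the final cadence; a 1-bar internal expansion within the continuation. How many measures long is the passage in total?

11 measures

Basic sentence: 2 + 2 + 4 = 8 bars.
8 (basic form) + 2 (cadential extension) + 1 (internal expansion) = 11.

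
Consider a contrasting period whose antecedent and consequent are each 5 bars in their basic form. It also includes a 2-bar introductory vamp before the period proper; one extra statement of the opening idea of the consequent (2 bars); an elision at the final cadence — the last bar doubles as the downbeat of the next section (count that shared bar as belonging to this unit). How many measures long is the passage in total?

Basic contrasting period: 5 + 5 = 10 bars.
10 (basic form) + 2 (introduction) + 2 (extra statement) = 14.
The elision shares a bar with the next section but does not change this unit's count.

14 measures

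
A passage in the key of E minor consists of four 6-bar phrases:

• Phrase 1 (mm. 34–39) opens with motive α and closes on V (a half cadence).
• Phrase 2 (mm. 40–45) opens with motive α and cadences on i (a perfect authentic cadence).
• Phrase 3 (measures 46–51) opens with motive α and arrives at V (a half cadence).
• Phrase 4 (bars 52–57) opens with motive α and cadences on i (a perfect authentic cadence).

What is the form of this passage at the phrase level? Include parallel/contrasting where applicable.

repeated period

The cadence pattern HC–PAC–HC–PAC is weak–strong twice, and phrases 3–4 restate phrases 1–2: a period heard twice, not a double period (which would end weakly at phrase 2).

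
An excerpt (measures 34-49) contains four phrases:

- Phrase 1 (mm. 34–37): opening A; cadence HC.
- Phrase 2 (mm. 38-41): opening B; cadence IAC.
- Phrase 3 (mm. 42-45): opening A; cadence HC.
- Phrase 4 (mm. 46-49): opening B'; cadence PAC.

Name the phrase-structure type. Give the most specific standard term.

parallel double period

Four phrases in two halves: the first half (mm. 34–41) ends with an imperfect authentic cadence, the second (mm. 42–49) with a perfect authentic cadence — a large antecedent–consequent pair, i.e. a double period.
Phrase 3 begins with the same material as phrase 1, making it parallel.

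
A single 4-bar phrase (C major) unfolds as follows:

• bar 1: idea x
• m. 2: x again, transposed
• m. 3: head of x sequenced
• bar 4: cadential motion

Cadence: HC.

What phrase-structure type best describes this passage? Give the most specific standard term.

Basic idea (measure 1) + its repetition (m. 2) form the presentation; fragmentation and cadence (mm. 3-4) form the continuation — the 4-bar whole is a sentence.

sentence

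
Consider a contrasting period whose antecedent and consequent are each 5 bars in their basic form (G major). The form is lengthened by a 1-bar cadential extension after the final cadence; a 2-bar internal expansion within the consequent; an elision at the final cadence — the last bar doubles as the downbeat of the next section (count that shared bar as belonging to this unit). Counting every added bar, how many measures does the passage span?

13 measures

Basic contrasting period: 5 + 5 = 10 bars.
10 (basic form) + 1 (cadential extension) + 2 (internal expansion) = 13.
The elision shares a bar with the next section but does not change this unit's count.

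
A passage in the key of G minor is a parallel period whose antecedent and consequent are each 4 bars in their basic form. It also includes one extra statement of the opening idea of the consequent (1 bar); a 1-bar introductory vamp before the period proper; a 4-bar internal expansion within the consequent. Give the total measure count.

Basic parallel period: 4 + 4 = 8 bars.
8 (basic form) + 1 (extra statement) + 1 (introduction) + 4 (internal expansion) = 14.

14 measures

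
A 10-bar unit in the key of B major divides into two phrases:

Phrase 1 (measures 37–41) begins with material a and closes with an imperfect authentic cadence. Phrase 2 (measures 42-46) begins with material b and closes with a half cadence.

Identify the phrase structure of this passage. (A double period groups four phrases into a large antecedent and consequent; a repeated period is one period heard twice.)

The second phrase closes with a half cadence, which is not stronger than the first phrase's imperfect authentic cadence; without a weak→strong cadential pair there is no antecedent–consequent relationship, so this is a phrase group rather than a period.

phrase group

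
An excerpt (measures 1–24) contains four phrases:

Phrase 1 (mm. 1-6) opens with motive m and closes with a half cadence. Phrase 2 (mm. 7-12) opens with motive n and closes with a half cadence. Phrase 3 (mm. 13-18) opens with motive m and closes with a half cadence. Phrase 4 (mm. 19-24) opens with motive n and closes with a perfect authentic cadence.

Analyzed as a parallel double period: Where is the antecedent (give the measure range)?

measures 1–12

In a double period the four phrases pair into a large antecedent (phrases 1–2, ending half cadence) and a large consequent (phrases 3–4, ending perfect authentic cadence). The antecedent spans bars 1-12.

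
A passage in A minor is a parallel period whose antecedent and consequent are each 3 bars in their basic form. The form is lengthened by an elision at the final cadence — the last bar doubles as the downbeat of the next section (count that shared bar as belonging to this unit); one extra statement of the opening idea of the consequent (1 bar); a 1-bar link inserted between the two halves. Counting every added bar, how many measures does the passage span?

8 measures

Basic parallel period: 3 + 3 = 6 bars.
6 (basic form) + 1 (extra statement) + 1 (link) = 8.
The elision shares a bar with the next section but does not change this unit's count.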